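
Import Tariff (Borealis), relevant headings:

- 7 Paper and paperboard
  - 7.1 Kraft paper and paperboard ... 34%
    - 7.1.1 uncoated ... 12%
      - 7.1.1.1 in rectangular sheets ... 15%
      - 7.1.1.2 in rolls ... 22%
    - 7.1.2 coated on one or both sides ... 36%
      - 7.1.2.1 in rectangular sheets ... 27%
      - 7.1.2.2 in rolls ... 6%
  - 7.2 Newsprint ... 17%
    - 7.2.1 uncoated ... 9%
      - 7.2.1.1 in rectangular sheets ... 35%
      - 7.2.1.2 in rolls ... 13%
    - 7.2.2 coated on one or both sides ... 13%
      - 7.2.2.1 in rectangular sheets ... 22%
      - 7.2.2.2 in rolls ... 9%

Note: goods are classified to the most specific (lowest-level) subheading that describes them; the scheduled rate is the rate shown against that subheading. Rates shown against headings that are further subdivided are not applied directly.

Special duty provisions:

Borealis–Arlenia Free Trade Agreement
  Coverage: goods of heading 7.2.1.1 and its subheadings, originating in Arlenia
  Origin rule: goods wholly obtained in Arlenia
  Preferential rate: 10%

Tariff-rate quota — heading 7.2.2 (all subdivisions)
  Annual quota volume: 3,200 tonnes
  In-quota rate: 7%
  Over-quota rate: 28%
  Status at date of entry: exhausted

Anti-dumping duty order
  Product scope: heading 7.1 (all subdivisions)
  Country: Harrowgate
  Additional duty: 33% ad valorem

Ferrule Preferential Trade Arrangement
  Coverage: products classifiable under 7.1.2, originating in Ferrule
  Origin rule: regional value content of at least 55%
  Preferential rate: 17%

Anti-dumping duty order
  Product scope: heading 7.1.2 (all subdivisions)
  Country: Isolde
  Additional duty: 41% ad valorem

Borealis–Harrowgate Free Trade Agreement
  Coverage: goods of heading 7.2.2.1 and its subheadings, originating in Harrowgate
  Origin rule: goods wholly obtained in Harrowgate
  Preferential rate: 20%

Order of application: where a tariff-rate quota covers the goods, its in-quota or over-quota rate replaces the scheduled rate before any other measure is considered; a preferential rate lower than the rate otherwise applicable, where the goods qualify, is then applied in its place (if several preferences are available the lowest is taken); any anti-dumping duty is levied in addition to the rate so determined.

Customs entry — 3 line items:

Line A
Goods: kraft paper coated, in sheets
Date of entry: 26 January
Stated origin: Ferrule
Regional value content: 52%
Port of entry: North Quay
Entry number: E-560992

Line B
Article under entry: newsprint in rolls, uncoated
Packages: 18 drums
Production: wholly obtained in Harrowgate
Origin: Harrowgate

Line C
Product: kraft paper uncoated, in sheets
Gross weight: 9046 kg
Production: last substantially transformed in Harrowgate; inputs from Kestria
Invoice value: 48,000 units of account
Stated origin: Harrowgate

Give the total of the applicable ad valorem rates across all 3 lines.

Line A: kraft paper → 7.1; coated → 7.1.2; in sheets → 7.1.2.1. Scheduled 27%. Ferrule agreement on 7.1.2: RVC < 55%. → 27%.
Line B: newsprint → 7.2; uncoated → 7.2.1; in rolls → 7.2.1.2. Scheduled 13%. Harrowgate agreement on 7.2.2.1: 7.2.1.2 not covered. → 13%.
Line C: kraft paper → 7.1; uncoated → 7.1.1; in sheets → 7.1.1.1. Scheduled 15%. Harrowgate agreement on 7.2.2.1: 7.1.1.1 not covered; anti-dumping (Harrowgate, 7.1): +33%; total 15% + 33% = 48%. → 48%.
Sum: 27% + 13% + 48% = 88%.

88%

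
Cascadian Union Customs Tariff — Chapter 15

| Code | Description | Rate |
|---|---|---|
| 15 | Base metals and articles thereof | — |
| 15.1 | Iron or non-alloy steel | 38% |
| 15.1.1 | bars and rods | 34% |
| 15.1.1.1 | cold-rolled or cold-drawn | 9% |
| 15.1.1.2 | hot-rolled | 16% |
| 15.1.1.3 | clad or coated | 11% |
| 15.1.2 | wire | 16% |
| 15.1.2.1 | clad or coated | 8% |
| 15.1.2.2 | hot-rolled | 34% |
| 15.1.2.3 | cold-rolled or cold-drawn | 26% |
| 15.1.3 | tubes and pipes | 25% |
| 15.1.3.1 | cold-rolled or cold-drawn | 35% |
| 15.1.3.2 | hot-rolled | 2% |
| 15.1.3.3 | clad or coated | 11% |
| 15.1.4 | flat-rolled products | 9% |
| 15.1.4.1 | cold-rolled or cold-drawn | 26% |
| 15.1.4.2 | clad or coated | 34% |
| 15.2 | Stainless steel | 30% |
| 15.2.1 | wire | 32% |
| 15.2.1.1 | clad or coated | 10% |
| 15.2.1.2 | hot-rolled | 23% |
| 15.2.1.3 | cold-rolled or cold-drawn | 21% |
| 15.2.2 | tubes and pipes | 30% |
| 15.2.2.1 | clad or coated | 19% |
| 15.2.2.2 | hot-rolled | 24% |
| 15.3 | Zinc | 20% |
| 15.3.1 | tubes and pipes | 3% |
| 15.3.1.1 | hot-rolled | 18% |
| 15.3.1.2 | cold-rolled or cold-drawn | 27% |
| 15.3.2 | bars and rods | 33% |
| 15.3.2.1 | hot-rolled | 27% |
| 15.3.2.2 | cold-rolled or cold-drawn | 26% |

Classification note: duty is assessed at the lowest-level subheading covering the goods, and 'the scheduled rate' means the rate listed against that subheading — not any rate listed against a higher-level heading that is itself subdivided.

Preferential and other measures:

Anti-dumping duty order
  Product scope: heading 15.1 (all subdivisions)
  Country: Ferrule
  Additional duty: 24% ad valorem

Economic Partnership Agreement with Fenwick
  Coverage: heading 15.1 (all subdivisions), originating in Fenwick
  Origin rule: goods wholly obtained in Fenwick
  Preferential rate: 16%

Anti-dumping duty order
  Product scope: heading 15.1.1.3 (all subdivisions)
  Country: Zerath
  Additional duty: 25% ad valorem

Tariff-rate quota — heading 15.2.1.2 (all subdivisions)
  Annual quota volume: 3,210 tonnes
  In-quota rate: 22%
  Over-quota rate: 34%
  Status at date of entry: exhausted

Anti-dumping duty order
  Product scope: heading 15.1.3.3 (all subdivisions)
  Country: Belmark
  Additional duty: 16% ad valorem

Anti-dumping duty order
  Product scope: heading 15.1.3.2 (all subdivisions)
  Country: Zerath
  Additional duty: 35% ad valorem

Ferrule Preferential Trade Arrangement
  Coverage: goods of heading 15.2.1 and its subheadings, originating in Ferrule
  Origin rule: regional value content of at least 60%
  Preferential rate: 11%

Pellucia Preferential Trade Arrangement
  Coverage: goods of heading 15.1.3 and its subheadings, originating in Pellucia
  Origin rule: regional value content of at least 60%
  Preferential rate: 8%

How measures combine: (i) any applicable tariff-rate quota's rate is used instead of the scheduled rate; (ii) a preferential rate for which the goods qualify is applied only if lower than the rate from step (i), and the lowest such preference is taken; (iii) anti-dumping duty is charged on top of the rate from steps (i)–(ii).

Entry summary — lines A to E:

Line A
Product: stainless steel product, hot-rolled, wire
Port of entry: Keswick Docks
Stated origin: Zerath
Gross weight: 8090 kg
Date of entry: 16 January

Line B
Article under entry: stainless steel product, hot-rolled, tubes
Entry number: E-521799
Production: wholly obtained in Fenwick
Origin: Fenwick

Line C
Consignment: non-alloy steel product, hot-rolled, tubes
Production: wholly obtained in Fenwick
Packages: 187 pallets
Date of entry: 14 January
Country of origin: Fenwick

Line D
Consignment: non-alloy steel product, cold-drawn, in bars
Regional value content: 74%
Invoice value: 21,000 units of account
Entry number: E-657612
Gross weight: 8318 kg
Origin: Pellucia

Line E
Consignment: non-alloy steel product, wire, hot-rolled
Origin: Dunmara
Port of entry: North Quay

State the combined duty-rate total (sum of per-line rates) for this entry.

103%

Line A: stainless steel → 15.2; wire → 15.2.1; hot-rolled → 15.2.1.2. Scheduled 23%. quota on 15.2.1.2 exhausted → over-quota 34%. → 34%.
Line B: stainless steel → 15.2; tubes → 15.2.2; hot-rolled → 15.2.2.2. Scheduled 24%. Fenwick agreement on 15.1: 15.2.2.2 not covered. → 24%.
Line C: non-alloy steel → 15.1; tubes → 15.1.3; hot-rolled → 15.1.3.2. Scheduled 2%. Fenwick agreement on 15.1: wholly obtained → 16% available; preference 16% not lower than 2% → no reduction. → 2%.
Line D: non-alloy steel → 15.1; in bars → 15.1.1; cold-drawn → 15.1.1.1. Scheduled 9%. Pellucia agreement on 15.1.3: 15.1.1.1 not covered. → 9%.
Line E: non-alloy steel → 15.1; wire → 15.1.2; hot-rolled → 15.1.2.2. Scheduled 34%. No special measure applies. → 34%.
Sum: 34% + 24% + 2% + 9% + 34% = 103%.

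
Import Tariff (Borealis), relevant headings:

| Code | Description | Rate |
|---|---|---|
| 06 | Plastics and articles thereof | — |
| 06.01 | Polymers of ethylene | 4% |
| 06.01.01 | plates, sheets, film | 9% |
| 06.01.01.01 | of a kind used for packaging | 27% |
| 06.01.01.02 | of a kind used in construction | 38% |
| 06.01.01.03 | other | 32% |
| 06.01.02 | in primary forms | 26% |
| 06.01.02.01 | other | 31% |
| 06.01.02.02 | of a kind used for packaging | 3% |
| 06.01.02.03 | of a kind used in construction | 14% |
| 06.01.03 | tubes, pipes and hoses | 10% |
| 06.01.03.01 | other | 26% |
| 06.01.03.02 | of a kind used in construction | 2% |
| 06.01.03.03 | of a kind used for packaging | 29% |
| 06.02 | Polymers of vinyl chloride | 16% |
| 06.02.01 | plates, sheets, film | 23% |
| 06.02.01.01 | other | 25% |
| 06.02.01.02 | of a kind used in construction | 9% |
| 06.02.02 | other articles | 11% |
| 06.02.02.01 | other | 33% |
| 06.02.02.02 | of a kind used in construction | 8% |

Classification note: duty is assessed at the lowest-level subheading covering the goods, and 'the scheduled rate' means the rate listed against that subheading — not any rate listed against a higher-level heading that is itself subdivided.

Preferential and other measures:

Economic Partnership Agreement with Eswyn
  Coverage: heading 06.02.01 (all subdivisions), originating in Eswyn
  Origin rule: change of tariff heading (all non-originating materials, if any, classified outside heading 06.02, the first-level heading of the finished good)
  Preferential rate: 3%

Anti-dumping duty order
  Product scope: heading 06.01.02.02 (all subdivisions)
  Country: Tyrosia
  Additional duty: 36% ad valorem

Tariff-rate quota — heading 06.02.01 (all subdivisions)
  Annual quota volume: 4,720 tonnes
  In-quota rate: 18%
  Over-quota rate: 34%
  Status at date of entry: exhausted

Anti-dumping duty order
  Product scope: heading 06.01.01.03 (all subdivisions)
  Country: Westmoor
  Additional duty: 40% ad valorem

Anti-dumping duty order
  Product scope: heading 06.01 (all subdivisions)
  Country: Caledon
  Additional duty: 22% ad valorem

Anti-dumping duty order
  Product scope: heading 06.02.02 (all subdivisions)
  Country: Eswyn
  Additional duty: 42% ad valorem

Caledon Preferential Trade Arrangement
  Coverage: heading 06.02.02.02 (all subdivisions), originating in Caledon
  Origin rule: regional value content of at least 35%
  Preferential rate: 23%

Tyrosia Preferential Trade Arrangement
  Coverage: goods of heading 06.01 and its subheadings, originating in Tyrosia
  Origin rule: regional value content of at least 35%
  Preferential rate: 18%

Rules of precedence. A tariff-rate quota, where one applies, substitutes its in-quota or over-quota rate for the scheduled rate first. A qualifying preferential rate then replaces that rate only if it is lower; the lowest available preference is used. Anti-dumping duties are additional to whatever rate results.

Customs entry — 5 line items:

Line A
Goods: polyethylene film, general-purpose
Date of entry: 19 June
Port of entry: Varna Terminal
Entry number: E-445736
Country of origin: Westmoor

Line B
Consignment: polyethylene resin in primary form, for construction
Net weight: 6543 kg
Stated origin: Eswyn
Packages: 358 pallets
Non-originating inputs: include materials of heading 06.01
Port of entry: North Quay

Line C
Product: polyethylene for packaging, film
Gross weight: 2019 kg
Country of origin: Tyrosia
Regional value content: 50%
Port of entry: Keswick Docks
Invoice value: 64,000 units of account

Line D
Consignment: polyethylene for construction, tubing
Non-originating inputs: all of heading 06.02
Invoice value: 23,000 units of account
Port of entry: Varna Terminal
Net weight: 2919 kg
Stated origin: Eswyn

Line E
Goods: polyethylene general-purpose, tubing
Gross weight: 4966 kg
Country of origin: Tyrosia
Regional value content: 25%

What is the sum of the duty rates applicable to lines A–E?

132%

Line A: polyethylene → 06.01; film → 06.01.01; general-purpose → 06.01.01.03. Scheduled 32%. anti-dumping (Westmoor, 06.01.01.03): +40%; total 32% + 40% = 72%. → 72%.
Line B: polyethylene → 06.01; resin in primary form → 06.01.02; for construction → 06.01.02.03. Scheduled 14%. Eswyn agreement on 06.02.01: 06.01.02.03 not covered. → 14%.
Line C: polyethylene → 06.01; film → 06.01.01; for packaging → 06.01.01.01. Scheduled 27%. Tyrosia agreement on 06.01: RVC ≥ 35% → 18% available; preferential 18%. → 18%.
Line D: polyethylene → 06.01; tubing → 06.01.03; for construction → 06.01.03.02. Scheduled 2%. Eswyn agreement on 06.02.01: 06.01.03.02 not covered. → 2%.
Line E: polyethylene → 06.01; tubing → 06.01.03; general-purpose → 06.01.03.01. Scheduled 26%. Tyrosia agreement on 06.01: RVC < 35%. → 26%.
Sum: 72% + 14% + 18% + 2% + 26% = 132%.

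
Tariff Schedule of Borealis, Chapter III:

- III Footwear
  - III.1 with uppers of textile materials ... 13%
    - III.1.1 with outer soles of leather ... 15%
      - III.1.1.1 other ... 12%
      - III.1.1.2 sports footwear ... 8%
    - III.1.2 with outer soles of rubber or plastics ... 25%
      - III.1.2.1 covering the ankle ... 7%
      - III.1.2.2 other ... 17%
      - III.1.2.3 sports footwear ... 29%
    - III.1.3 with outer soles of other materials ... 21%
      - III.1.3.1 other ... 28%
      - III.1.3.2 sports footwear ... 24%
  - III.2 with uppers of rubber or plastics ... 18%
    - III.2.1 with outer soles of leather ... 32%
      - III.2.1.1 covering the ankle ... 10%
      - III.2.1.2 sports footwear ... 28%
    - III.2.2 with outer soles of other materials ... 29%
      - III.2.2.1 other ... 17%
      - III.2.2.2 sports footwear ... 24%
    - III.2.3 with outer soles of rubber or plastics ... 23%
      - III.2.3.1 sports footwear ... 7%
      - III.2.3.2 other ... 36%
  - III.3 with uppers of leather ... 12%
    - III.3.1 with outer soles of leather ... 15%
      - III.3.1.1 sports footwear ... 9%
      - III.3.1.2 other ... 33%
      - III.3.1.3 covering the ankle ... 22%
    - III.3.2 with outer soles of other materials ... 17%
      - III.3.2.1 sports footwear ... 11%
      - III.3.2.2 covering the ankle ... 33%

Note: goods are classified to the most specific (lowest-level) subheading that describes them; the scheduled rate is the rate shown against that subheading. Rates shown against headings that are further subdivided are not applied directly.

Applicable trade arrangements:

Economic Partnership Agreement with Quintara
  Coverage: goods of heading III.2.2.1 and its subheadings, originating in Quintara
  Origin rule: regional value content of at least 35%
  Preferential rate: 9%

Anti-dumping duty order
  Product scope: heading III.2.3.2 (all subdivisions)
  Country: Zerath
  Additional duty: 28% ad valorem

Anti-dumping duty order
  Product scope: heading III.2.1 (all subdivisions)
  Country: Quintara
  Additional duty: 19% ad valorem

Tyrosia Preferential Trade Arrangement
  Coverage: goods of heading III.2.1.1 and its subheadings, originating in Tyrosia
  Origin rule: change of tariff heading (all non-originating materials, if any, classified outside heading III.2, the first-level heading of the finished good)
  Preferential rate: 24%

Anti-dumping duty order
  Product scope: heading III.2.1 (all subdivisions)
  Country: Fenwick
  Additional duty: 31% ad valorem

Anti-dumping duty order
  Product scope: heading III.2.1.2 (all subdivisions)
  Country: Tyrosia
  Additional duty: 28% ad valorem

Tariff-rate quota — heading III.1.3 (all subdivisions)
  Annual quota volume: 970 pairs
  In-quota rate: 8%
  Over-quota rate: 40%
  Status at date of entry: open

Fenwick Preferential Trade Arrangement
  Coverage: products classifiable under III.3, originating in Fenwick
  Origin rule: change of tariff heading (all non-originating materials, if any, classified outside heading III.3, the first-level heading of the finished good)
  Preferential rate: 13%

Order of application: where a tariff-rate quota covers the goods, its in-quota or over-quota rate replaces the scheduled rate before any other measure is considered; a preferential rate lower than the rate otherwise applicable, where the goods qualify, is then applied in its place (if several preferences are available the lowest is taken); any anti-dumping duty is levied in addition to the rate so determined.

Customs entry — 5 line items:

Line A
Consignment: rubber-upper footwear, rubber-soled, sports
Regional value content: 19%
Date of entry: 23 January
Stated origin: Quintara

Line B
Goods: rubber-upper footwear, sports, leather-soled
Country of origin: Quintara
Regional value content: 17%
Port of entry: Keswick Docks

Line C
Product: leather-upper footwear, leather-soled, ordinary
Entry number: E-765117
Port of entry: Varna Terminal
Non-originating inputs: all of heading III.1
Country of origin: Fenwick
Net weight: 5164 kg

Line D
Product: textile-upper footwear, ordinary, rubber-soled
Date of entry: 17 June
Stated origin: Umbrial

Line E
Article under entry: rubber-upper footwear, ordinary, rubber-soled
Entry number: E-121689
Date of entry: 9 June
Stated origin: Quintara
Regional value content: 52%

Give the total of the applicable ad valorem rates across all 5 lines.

Line A: rubber-upper → III.2; rubber-soled → III.2.3; sports → III.2.3.1. Scheduled 7%. Quintara agreement on III.2.2.1: III.2.3.1 not covered. → 7%.
Line B: rubber-upper → III.2; leather-soled → III.2.1; sports → III.2.1.2. Scheduled 28%. Quintara agreement on III.2.2.1: III.2.1.2 not covered; anti-dumping (Quintara, III.2.1): +19%; total 28% + 19% = 47%. → 47%.
Line C: leather-upper → III.3; leather-soled → III.3.1; ordinary → III.3.1.2. Scheduled 33%. Fenwick agreement on III.3: CTH met → 13% available; preferential 13%. → 13%.
Line D: textile-upper → III.1; rubber-soled → III.1.2; ordinary → III.1.2.2. Scheduled 17%. No special measure applies. → 17%.
Line E: rubber-upper → III.2; rubber-soled → III.2.3; ordinary → III.2.3.2. Scheduled 36%. Quintara agreement on III.2.2.1: III.2.3.2 not covered. → 36%.
Sum: 7% + 47% + 13% + 17% + 36% = 120%.

120%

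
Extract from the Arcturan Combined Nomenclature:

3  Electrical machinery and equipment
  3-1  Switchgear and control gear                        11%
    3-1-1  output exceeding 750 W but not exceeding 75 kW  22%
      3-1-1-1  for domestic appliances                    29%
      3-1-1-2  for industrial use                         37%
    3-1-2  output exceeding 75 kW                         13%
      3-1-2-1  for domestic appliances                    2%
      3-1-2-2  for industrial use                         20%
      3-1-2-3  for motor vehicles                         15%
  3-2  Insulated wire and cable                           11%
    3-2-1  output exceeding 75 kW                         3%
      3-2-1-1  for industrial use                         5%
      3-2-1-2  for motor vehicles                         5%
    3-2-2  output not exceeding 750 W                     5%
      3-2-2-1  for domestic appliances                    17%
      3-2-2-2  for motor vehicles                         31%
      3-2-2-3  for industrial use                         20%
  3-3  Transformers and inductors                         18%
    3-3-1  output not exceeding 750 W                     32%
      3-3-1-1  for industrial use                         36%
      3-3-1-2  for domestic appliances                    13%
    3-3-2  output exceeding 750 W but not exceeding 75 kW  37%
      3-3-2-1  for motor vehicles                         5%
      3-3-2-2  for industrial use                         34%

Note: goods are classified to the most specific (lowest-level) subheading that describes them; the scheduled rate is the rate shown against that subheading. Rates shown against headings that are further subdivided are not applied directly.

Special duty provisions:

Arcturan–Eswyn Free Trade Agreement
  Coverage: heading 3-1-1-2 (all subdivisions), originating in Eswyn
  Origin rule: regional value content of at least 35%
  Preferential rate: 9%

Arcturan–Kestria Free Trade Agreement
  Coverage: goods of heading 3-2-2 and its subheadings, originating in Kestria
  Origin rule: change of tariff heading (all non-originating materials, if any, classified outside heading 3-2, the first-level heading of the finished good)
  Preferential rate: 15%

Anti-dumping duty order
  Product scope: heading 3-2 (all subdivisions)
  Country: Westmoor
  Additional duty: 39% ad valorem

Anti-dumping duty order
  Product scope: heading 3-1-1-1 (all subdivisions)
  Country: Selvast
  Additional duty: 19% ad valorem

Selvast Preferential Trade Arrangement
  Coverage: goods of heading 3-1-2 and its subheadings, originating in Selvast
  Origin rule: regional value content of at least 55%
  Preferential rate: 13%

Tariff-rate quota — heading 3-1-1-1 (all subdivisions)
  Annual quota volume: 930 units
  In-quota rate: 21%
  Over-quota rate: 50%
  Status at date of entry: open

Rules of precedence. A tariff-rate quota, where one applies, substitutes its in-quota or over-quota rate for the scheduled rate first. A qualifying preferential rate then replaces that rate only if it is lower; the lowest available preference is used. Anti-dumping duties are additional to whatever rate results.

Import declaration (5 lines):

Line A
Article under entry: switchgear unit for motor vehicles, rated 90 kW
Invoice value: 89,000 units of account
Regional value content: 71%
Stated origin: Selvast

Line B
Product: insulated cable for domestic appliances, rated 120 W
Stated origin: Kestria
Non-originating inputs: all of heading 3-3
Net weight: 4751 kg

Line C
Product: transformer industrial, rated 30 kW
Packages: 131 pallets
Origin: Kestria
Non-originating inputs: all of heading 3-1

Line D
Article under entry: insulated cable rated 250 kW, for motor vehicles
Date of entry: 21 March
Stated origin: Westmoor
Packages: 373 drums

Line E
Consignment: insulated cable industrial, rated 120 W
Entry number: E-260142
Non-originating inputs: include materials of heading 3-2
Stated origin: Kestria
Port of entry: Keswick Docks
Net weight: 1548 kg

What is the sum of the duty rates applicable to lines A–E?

Line A: switchgear unit → 3-1; rated 90 kW → 3-1-2; for motor vehicles → 3-1-2-3. Scheduled 15%. Selvast agreement on 3-1-2: RVC ≥ 55% → 13% available; preferential 13%. → 13%.
Line B: insulated cable → 3-2; rated 120 W → 3-2-2; for domestic appliances → 3-2-2-1. Scheduled 17%. Kestria agreement on 3-2-2: CTH met → 15% available; preferential 15%. → 15%.
Line C: transformer → 3-3; rated 30 kW → 3-3-2; industrial → 3-3-2-2. Scheduled 34%. Kestria agreement on 3-2-2: 3-3-2-2 not covered. → 34%.
Line D: insulated cable → 3-2; rated 250 kW → 3-2-1; for motor vehicles → 3-2-1-2. Scheduled 5%. anti-dumping (Westmoor, 3-2): +39%; total 5% + 39% = 44%. → 44%.
Line E: insulated cable → 3-2; rated 120 W → 3-2-2; industrial → 3-2-2-3. Scheduled 20%. Kestria agreement on 3-2-2: CTH not met. → 20%.
Sum: 13% + 15% + 34% + 44% + 20% = 126%.

126%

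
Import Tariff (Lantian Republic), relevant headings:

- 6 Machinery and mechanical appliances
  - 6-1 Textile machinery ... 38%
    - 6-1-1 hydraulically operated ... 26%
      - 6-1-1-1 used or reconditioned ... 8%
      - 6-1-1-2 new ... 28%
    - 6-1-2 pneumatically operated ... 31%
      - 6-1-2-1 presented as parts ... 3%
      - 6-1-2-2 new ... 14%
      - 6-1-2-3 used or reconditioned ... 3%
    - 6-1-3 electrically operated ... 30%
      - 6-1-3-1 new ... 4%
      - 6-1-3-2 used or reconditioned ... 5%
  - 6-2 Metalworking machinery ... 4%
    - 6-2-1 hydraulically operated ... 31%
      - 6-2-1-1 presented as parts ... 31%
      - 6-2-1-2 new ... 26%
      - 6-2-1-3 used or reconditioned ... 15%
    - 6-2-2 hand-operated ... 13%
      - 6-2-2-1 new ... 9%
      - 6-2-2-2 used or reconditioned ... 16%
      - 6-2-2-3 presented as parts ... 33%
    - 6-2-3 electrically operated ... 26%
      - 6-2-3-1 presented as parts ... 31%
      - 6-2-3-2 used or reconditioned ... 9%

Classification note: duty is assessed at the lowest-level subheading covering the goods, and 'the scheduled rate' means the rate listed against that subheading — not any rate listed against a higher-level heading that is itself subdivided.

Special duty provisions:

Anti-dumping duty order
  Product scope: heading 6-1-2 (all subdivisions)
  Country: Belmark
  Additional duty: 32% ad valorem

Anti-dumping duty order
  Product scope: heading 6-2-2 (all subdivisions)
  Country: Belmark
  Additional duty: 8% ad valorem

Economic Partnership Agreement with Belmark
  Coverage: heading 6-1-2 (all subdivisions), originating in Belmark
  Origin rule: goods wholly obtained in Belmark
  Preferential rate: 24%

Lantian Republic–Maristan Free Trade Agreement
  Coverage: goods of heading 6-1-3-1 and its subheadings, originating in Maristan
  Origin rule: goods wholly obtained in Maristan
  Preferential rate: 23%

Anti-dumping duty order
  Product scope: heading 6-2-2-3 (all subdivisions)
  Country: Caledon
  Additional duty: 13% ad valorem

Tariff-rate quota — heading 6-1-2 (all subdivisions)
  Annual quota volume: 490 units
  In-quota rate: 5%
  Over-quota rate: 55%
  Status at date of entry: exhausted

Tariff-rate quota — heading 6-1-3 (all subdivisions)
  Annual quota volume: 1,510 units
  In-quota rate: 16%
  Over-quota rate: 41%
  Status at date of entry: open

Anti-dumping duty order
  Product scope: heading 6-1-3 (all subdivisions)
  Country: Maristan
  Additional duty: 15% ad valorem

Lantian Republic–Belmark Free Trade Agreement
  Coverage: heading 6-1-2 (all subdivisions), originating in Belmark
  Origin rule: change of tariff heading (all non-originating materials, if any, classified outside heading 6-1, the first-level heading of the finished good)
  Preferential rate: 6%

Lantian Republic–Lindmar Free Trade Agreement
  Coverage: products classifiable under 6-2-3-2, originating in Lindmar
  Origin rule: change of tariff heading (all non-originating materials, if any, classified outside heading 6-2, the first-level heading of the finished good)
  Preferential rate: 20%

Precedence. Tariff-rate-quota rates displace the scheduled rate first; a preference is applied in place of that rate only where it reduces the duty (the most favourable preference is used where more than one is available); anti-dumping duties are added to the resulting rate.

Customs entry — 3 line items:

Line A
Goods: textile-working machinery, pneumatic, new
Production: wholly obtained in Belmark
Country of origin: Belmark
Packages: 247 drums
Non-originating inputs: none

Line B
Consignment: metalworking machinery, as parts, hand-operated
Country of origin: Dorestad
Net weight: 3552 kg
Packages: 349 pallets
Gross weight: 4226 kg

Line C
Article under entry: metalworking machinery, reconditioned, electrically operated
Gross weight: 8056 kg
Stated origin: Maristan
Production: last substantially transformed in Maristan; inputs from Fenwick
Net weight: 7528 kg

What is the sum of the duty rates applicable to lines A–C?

Line A: textile-working → 6-1; pneumatic → 6-1-2; new → 6-1-2-2. Scheduled 14%. quota on 6-1-2 exhausted → over-quota 55%; Belmark agreement on 6-1-2: wholly obtained → 24% available; Belmark agreement on 6-1-2: CTH met → 6% available; preferential 6%; anti-dumping (Belmark, 6-1-2): +32%; total 6% + 32% = 38%. → 38%.
Line B: metalworking → 6-2; hand-operated → 6-2-2; as parts → 6-2-2-3. Scheduled 33%. No special measure applies. → 33%.
Line C: metalworking → 6-2; electrically operated → 6-2-3; reconditioned → 6-2-3-2. Scheduled 9%. Maristan agreement on 6-1-3-1: 6-2-3-2 not covered. → 9%.
Sum: 38% + 33% + 9% = 80%.

80%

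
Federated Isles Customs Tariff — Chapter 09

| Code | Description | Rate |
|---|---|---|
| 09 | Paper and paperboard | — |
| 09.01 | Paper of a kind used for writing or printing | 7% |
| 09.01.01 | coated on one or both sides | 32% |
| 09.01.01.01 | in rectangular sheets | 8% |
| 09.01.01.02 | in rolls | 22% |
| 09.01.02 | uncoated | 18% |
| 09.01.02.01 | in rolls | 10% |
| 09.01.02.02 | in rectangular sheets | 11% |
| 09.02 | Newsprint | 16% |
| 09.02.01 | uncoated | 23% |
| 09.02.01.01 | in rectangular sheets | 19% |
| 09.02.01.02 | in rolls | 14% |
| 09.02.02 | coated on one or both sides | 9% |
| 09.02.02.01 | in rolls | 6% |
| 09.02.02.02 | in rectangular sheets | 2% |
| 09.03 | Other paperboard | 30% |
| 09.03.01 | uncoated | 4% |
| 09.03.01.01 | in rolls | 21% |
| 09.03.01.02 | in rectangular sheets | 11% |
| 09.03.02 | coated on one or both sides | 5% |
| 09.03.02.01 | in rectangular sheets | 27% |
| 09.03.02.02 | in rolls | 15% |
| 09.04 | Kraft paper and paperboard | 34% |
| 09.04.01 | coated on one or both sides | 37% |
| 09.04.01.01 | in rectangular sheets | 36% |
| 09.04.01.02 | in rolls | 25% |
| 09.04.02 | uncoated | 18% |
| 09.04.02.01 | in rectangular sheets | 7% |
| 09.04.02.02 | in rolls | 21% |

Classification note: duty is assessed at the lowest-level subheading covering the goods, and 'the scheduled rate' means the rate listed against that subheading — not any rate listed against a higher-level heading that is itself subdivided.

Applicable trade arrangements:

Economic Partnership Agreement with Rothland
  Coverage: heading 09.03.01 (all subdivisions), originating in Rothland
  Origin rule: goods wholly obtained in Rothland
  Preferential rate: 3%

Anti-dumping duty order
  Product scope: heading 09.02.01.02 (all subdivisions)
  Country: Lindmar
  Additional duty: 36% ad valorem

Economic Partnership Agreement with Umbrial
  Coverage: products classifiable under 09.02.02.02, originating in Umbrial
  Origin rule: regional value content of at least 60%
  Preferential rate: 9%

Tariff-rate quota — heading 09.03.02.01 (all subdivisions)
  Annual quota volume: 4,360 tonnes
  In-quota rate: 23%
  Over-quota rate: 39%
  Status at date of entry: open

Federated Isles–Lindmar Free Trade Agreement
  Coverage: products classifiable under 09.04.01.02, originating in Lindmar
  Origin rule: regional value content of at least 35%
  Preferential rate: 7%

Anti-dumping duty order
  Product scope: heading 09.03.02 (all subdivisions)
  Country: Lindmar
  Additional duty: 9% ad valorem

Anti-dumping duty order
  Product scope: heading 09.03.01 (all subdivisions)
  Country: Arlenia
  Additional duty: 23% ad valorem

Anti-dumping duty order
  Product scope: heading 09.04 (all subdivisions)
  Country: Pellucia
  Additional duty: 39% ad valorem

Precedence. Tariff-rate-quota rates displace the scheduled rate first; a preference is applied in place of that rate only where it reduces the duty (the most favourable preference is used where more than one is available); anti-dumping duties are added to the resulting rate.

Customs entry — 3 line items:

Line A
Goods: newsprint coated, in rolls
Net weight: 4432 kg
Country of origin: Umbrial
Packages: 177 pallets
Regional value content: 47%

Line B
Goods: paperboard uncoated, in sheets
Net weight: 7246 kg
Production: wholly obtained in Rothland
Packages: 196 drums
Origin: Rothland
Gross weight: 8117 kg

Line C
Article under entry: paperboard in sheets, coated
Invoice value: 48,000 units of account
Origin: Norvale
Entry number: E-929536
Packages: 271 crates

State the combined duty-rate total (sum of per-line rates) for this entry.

32%

Line A: newsprint → 09.02; coated → 09.02.02; in rolls → 09.02.02.01. Scheduled 6%. Umbrial agreement on 09.02.02.02: 09.02.02.01 not covered. → 6%.
Line B: paperboard → 09.03; uncoated → 09.03.01; in sheets → 09.03.01.02. Scheduled 11%. Rothland agreement on 09.03.01: wholly obtained → 3% available; preferential 3%. → 3%.
Line C: paperboard → 09.03; coated → 09.03.02; in sheets → 09.03.02.01. Scheduled 27%. quota on 09.03.02.01 open → in-quota 23%. → 23%.
Sum: 6% + 3% + 23% = 32%.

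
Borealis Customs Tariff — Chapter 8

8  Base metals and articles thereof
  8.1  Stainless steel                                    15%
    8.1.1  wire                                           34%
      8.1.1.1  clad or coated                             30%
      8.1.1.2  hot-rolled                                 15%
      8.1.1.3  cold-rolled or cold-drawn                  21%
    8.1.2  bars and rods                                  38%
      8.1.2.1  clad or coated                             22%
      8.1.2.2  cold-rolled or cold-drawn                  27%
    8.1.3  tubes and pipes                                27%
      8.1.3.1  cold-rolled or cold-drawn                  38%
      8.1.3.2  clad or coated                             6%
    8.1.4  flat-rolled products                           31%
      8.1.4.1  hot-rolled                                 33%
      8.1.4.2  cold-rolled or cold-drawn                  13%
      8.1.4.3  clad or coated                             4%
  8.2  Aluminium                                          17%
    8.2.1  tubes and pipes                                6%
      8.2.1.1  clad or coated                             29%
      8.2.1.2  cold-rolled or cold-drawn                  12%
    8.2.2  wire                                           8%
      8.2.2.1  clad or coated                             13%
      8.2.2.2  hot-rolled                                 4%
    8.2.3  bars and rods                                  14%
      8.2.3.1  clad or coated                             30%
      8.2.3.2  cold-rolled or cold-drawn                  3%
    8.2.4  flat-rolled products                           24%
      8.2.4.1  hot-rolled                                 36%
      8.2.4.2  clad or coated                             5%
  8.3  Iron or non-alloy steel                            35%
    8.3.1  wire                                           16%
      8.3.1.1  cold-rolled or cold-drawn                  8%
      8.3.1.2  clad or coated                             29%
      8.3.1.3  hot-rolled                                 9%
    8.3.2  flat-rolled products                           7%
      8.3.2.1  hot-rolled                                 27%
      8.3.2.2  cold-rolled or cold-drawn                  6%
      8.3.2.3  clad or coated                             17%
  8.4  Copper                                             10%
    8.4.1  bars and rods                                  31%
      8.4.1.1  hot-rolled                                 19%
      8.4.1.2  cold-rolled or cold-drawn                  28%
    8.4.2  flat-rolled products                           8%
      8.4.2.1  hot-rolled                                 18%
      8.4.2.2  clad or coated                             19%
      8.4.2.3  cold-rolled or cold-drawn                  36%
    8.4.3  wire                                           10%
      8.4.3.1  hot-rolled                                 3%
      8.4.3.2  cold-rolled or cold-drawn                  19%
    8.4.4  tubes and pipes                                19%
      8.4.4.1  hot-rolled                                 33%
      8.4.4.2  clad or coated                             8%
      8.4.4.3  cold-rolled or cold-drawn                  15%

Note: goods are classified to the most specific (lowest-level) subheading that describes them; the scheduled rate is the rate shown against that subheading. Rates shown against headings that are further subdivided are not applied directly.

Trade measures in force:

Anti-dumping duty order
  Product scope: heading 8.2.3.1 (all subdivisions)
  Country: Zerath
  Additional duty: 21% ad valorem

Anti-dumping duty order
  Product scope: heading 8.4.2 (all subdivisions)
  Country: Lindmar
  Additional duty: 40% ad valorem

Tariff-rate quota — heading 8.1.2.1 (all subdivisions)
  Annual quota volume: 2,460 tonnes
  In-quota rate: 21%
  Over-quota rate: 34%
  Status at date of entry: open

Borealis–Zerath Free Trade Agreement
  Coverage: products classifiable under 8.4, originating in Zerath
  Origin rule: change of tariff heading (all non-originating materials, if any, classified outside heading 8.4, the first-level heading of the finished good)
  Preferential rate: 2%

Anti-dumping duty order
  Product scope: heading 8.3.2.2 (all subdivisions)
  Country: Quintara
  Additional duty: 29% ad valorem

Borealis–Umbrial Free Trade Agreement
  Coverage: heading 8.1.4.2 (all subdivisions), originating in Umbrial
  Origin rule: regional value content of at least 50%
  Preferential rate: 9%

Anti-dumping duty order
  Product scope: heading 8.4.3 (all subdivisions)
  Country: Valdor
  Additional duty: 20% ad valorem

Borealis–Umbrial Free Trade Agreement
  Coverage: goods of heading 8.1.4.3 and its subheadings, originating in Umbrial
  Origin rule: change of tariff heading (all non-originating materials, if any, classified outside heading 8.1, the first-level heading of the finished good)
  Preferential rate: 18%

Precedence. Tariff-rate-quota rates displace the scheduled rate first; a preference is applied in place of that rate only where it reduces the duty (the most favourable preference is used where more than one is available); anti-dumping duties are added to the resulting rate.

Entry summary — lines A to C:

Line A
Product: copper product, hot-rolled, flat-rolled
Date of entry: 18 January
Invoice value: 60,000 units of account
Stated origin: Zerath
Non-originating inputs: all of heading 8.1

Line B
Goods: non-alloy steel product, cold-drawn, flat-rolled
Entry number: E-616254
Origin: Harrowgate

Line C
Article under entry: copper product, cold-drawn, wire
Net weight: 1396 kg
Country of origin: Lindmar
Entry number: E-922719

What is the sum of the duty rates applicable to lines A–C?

27%

Line A: copper → 8.4; flat-rolled → 8.4.2; hot-rolled → 8.4.2.1. Scheduled 18%. Zerath agreement on 8.4: CTH met → 2% available; preferential 2%. → 2%.
Line B: non-alloy steel → 8.3; flat-rolled → 8.3.2; cold-drawn → 8.3.2.2. Scheduled 6%. No special measure applies. → 6%.
Line C: copper → 8.4; wire → 8.4.3; cold-drawn → 8.4.3.2. Scheduled 19%. No special measure applies. → 19%.
Sum: 2% + 6% + 19% = 27%.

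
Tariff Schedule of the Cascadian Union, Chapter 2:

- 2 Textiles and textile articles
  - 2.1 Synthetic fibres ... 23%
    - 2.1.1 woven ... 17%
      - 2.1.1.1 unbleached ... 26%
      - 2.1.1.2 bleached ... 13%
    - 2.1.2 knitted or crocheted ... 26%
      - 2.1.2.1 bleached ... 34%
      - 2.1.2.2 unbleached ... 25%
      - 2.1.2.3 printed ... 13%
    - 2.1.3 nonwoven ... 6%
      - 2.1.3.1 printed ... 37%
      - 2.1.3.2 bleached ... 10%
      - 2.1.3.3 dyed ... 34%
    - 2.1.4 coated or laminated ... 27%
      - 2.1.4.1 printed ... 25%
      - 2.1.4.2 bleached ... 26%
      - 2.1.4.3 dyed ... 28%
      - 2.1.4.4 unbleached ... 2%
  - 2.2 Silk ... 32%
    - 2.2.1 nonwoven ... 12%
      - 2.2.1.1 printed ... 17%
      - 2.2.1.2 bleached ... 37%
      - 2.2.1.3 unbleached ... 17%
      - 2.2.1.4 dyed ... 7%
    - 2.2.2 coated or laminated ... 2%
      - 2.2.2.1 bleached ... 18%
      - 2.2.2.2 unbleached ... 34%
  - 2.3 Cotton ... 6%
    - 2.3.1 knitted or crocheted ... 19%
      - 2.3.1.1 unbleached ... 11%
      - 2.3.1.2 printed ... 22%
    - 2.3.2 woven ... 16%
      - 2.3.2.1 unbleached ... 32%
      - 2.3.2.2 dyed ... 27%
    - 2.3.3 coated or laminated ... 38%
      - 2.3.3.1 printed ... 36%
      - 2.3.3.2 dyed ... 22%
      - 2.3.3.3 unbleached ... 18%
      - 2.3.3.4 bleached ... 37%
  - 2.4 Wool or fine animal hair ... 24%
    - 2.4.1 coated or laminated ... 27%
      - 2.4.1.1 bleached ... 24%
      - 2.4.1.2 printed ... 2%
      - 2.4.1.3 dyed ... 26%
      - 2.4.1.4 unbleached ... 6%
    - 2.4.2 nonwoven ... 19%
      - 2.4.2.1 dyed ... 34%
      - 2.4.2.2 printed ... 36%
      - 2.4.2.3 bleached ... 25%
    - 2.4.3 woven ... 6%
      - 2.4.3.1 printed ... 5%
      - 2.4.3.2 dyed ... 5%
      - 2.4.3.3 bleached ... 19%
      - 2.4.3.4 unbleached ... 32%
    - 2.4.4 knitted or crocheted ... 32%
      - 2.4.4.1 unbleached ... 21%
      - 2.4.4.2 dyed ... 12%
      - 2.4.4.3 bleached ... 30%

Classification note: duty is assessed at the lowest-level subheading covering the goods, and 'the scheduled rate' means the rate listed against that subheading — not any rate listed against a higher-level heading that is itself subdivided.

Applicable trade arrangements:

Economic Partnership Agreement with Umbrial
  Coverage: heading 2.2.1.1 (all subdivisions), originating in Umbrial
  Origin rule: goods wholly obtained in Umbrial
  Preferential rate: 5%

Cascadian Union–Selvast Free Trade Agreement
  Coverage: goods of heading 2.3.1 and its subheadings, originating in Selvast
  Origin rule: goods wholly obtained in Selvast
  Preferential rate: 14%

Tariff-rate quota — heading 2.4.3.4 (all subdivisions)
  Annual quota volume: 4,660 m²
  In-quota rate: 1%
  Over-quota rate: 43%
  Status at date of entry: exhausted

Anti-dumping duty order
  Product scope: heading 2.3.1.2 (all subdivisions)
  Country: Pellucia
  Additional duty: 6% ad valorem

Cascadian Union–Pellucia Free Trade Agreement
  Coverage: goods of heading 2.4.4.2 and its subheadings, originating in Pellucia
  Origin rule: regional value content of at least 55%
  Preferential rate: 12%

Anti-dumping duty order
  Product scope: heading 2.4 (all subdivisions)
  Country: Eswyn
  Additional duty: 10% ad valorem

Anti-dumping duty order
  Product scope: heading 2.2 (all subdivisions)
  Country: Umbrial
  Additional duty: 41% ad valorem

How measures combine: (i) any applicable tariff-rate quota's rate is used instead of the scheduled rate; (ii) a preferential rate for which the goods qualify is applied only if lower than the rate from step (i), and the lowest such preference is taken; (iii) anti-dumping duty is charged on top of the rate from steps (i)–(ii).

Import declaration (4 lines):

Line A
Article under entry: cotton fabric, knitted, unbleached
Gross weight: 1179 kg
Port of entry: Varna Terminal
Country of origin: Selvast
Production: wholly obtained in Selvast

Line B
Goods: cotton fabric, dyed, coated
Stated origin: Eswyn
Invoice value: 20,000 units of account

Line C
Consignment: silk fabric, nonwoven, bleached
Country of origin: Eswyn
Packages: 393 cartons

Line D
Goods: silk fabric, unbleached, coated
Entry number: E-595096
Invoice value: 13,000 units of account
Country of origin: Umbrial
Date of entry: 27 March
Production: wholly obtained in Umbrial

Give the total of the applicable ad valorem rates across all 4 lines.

Line A: cotton → 2.3; knitted → 2.3.1; unbleached → 2.3.1.1. Scheduled 11%. Selvast agreement on 2.3.1: wholly obtained → 14% available; preference 14% not lower than 11% → no reduction. → 11%.
Line B: cotton → 2.3; coated → 2.3.3; dyed → 2.3.3.2. Scheduled 22%. No special measure applies. → 22%.
Line C: silk → 2.2; nonwoven → 2.2.1; bleached → 2.2.1.2. Scheduled 37%. No special measure applies. → 37%.
Line D: silk → 2.2; coated → 2.2.2; unbleached → 2.2.2.2. Scheduled 34%. Umbrial agreement on 2.2.1.1: 2.2.2.2 not covered; anti-dumping (Umbrial, 2.2): +41%; total 34% + 41% = 75%. → 75%.
Sum: 11% + 22% + 37% + 75% = 145%.

145%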